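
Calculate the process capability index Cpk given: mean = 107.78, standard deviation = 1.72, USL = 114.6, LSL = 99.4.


Cpu = (USL - mean) / (3*sigma) = (114.6 - 107.78) / (3*1.72) = 1.3217
Cpl = (mean - LSL) / (3*sigma) = (107.78 - 99.4) / (3*1.72) = 1.6240
Cpk = min(Cpu, Cpl) = 1.3217

1.3217


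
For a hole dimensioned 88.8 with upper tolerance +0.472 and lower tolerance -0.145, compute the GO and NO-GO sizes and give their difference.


GO = nominal - lower_tol (smallest hole = maximum material condition)
GO = 88.8 - 0.145 = 88.655
NO-GO = nominal + upper_tol (largest hole = least material condition)
NO-GO = 88.8 + 0.472 = 89.272
spread = NO-GO - GO = 89.272 - 88.655 = 0.6170

0.6170


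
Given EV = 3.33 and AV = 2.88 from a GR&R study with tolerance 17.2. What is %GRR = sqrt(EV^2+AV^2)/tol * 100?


GRR = sqrt(EV^2 + AV^2) = sqrt(3.33^2 + 2.88^2) = 4.4026469
%GRR = GRR / tol * 100 = 4.4026469 / 17.2 * 100
%GRR = 25.5968

25.5968


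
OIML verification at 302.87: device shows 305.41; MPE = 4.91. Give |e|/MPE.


e = indication - reference = 305.41 - 302.87 = 2.5400
|e| = 2.5400
ratio = |e| / MPE = 2.5400 / 4.91
ratio = 0.5173

0.5173


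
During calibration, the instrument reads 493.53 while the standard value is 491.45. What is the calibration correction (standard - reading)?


Correction = standard - reading
= 491.45 - 493.53
= -2.0800

-2.0800


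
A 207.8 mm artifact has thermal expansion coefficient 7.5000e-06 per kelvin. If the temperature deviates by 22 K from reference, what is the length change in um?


dL = L * alpha * dT
= 207.8 * 7.5000e-06 * 22
= 0.0342870 mm
dL_um = 0.0342870 * 1000 = 34.2870 um

34.2870


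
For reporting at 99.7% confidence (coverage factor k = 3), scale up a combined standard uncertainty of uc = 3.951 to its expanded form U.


U = k * uc
U = 3 * 3.951
U = 11.8530

11.8530


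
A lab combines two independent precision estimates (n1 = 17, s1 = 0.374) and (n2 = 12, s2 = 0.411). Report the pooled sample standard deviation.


s_p = sqrt(((n1-1)*s1^2 + (n2-1)*s2^2) / (n1+n2-2))
numerator = (17-1)*0.374^2 + (12-1)*0.411^2 = 2.238016 + 1.858131 = 4.096147
denominator = 17 + 12 - 2 = 27
s_p^2 = 4.096147 / 27 = 0.15170915
s_p = sqrt(0.15170915) = 0.3895

0.3895


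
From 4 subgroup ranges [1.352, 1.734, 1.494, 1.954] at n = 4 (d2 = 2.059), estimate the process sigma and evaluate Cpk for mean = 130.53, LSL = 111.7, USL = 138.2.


R_bar = (1.352 + 1.734 + 1.494 + 1.954) / 4 = 1.6335
sigma = R_bar / d2 = 1.6335 / 2.059 = 0.79334628
Cp = (USL - LSL)/(6*sigma) = (138.2 - 111.7)/(6*0.79334628) = 5.5671
Cpu = (138.2 - 130.53)/(3*0.79334628) = 3.2226
Cpl = (130.53 - 111.7)/(3*0.79334628) = 7.9116
Cpk = min(Cpu, Cpl) = 3.2226

3.2226


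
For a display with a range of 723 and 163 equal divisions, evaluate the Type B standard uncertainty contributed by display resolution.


resolution = range / divisions
resolution = 723 / 163 = 4.4355828
u_res = resolution / (2*sqrt(3))
u_res = 4.4355828 / 3.4641016
u_res = 1.2804

1.2804


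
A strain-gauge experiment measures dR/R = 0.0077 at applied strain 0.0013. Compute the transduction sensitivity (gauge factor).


GF = (dR/R) / epsilon
= 0.0077 / 0.0013
= 5.9231

5.9231


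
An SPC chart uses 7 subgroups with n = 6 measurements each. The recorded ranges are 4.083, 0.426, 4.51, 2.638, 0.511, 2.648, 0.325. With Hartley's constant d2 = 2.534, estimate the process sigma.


R_bar = (4.083 + 0.426 + 4.51 + 2.638 + 0.511 + 2.648 + 0.325) / 7
R_bar = 15.141 / 7 = 2.163
sigma_hat = R_bar / d2 = 2.163 / 2.534 = 0.8536

0.8536


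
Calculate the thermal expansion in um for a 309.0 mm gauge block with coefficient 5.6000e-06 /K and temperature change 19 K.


dL = L * alpha * dT
= 309.0 * 5.6000e-06 * 19
= 0.0328776 mm
dL_um = 0.0328776 * 1000 = 32.8776 um

32.8776


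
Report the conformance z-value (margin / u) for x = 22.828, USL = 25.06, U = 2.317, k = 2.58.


u = U / k = 2.317 / 2.58 = 0.89806202
margin = |USL - x| = |25.06 - 22.828| = 2.232
z = margin / u = 2.232 / 0.89806202
z = 2.4854

2.4854


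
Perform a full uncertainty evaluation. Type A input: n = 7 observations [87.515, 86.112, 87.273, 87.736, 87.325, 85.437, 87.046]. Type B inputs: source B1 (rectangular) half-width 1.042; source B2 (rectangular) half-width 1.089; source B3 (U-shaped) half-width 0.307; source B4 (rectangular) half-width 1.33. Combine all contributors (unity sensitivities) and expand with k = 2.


mean = (87.515 + 86.112 + 87.273 + 87.736 + 87.325 + 85.437 + 87.046) / 7 = 86.92057143
s = sqrt(sum((x - mean)^2)/(n-1)) = 0.83432025
u_A = s / sqrt(n) = 0.83432025 / sqrt(7) = 0.31534341
u_B1 = 1.042 / sqrt(3) = 0.60159898
u_B2 = 1.089 / sqrt(3) = 0.62873444
u_B3 = 0.307 / sqrt(2) = 0.21708178
u_B4 = 1.33 / sqrt(3) = 0.76787586
uc = sqrt(0.31534341^2 + 0.60159898^2 + 0.62873444^2 + 0.21708178^2 + 0.76787586^2) = 1.2220588
U = k * uc = 2 * 1.2220588
U = 2.4441

2.4441


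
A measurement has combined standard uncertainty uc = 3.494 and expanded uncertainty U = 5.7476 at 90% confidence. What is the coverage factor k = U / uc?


k = U / uc
k = 5.7476 / 3.494
k = 1.645

1.645


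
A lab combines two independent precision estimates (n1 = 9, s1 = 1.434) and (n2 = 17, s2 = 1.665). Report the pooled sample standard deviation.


s_p = sqrt(((n1-1)*s1^2 + (n2-1)*s2^2) / (n1+n2-2))
numerator = (9-1)*1.434^2 + (17-1)*1.665^2 = 16.450848 + 44.3556 = 60.806448
denominator = 9 + 17 - 2 = 24
s_p^2 = 60.806448 / 24 = 2.533602
s_p = sqrt(2.533602) = 1.5917

1.5917


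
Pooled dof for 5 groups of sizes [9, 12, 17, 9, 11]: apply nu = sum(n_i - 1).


nu = sum_i (n_i - 1)
nu = ((9 - 1) + (12 - 1) + (17 - 1) + (9 - 1) + (11 - 1))
nu = 8 + 11 + 16 + 8 + 10
nu = 53

53


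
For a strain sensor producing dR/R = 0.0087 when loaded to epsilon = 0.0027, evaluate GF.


GF = (dR/R) / epsilon
= 0.0087 / 0.0027
= 3.2222

3.2222


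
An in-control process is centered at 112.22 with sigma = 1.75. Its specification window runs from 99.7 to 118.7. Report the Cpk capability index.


Cpu = (USL - mean) / (3*sigma) = (118.7 - 112.22) / (3*1.75) = 1.2343
Cpl = (mean - LSL) / (3*sigma) = (112.22 - 99.7) / (3*1.75) = 2.3848
Cpk = min(Cpu, Cpl) = 1.2343

1.2343


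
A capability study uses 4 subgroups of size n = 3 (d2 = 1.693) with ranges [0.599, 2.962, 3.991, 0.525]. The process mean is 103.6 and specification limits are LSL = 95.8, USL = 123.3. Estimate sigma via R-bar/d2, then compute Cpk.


R_bar = (0.599 + 2.962 + 3.991 + 0.525) / 4 = 2.01925
sigma = R_bar / d2 = 2.01925 / 1.693 = 1.1927053
Cp = (USL - LSL)/(6*sigma) = (123.3 - 95.8)/(6*1.1927053) = 3.8428
Cpu = (123.3 - 103.6)/(3*1.1927053) = 5.5057
Cpl = (103.6 - 95.8)/(3*1.1927053) = 2.1799
Cpk = min(Cpu, Cpl) = 2.1799

2.1799


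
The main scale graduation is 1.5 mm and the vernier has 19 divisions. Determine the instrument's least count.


LC = MSD / n_div
= 1.5 / 19
= 0.0789

0.0789


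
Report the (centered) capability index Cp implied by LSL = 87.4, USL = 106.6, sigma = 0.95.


Cp = (USL - LSL) / (6 * sigma)
= (106.6 - 87.4) / (6 * 0.95)
= 19.2000 / 5.7000
= 3.3684

3.3684


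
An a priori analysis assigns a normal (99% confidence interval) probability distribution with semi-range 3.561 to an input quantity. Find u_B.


u_B = half_width / 2.576
u_B = 3.561 / 2.576
u_B = 1.3824

1.3824


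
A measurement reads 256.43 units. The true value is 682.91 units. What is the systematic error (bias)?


Systematic error = measured - true
= 256.43 - 682.91
= -426.4800

-426.4800


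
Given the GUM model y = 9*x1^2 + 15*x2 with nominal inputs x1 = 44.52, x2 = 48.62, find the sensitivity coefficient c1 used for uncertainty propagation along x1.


y = 9*x1^2 + 15*x2
dy/dx1 = 2*9*x1
Evaluate at x1 = 44.52: c1 = 18 * 44.52
c1 = 801.3600

801.3600


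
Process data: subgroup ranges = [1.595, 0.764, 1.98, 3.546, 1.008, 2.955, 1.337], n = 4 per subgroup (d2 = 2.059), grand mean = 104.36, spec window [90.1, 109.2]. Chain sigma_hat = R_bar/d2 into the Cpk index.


R_bar = (1.595 + 0.764 + 1.98 + 3.546 + 1.008 + 2.955 + 1.337) / 7 = 1.8835714
sigma = R_bar / d2 = 1.8835714 / 2.059 = 0.91479913
Cp = (USL - LSL)/(6*sigma) = (109.2 - 90.1)/(6*0.91479913) = 3.4798
Cpu = (109.2 - 104.36)/(3*0.91479913) = 1.7636
Cpl = (104.36 - 90.1)/(3*0.91479913) = 5.1960
Cpk = min(Cpu, Cpl) = 1.7636

1.7636


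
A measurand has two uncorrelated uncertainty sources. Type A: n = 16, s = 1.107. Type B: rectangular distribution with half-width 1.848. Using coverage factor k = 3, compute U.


u_A = s / sqrt(n) = 1.107 / sqrt(16) = 0.27675
u_B = half_width / sqrt(3) = 1.848 / sqrt(3) = 1.0669433
uc = sqrt(u_A^2 + u_B^2) = sqrt(0.27675^2 + 1.0669433^2) = 1.1022516
U = k * uc = 3 * 1.1022516
U = 3.3068

3.3068


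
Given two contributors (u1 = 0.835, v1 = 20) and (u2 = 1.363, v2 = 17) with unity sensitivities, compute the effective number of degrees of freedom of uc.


uc = sqrt(u1^2 + u2^2) = sqrt(0.835^2 + 1.363^2) = 1.5984349
v_eff = uc^4 / (u1^4/v1 + u2^4/v2)
= 1.5984349^4 / (0.835^4/20 + 1.363^4/17)
= 6.527995 / 0.22732411
v_eff = 28.7167

28.7167


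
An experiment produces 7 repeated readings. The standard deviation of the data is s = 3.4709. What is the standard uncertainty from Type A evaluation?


u_A = s / sqrt(n)
u_A = 3.4709 / sqrt(7)
u_A = 3.4709 / 2.6457513
u_A = 1.3119

1.3119


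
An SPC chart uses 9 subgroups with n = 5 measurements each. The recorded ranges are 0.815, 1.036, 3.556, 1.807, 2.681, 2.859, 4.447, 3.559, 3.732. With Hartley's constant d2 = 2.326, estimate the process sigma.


R_bar = (0.815 + 1.036 + 3.556 + 1.807 + 2.681 + 2.859 + 4.447 + 3.559 + 3.732) / 9
R_bar = 24.492 / 9 = 2.7213333
sigma_hat = R_bar / d2 = 2.7213333 / 2.326 = 1.1700

1.1700


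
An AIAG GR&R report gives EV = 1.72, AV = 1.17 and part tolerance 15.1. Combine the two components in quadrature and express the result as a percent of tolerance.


GRR = sqrt(EV^2 + AV^2) = sqrt(1.72^2 + 1.17^2) = 2.0802163
%GRR = GRR / tol * 100 = 2.0802163 / 15.1 * 100
%GRR = 13.7763

13.7763


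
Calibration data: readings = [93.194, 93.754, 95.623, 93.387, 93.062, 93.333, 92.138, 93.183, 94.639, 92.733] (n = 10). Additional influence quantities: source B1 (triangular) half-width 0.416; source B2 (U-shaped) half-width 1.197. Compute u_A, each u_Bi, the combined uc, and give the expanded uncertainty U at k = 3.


mean = (93.194 + 93.754 + 95.623 + 93.387 + 93.062 + 93.333 + 92.138 + 93.183 + 94.639 + 92.733) / 10 = 93.5046
s = sqrt(sum((x - mean)^2)/(n-1)) = 0.98537722
u_A = s / sqrt(n) = 0.98537722 / sqrt(10) = 0.31160364
u_B1 = 0.416 / sqrt(6) = 0.16983129
u_B2 = 1.197 / sqrt(2) = 0.84640682
uc = sqrt(0.31160364^2 + 0.16983129^2 + 0.84640682^2) = 0.91779301
U = k * uc = 3 * 0.91779301
U = 2.7534

2.7534


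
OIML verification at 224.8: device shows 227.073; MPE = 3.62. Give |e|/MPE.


e = indication - reference = 227.073 - 224.8 = 2.2730
|e| = 2.2730
ratio = |e| / MPE = 2.2730 / 3.62
ratio = 0.6279

0.6279


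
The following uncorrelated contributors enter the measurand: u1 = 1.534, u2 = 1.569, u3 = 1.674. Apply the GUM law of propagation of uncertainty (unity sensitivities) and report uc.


uc = sqrt(1.534^2 + 1.569^2 + 1.674^2)
uc = sqrt(7.617193)
uc = 2.7599

2.7599


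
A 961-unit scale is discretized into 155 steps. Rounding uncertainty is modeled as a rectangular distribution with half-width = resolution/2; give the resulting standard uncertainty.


resolution = range / divisions
resolution = 961 / 155 = 6.2
u_res = resolution / (2*sqrt(3))
u_res = 6.2 / 3.4641016
u_res = 1.7898

1.7898


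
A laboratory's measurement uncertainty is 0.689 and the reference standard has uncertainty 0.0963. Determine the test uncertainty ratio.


TUR = u_lab / u_ref
= 0.689 / 0.0963
= 7.1547

7.1547


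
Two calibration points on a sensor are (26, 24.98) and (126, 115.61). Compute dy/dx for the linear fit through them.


slope = (y2 - y1) / (x2 - x1)
= (115.61 - 24.98) / (126 - 26)
= 90.6300 / 100
= 0.9063

0.9063


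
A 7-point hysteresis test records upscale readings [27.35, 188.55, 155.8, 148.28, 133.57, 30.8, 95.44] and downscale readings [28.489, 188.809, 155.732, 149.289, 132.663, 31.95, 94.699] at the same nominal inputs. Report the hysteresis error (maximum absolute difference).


|27.35 - 28.489| = 1.1390
|188.55 - 188.809| = 0.2590
|155.8 - 155.732| = 0.0680
|148.28 - 149.289| = 1.0090
|133.57 - 132.663| = 0.9070
|30.8 - 31.95| = 1.1500
|95.44 - 94.699| = 0.7410
hysteresis = max(diffs) = 1.1500

1.1500


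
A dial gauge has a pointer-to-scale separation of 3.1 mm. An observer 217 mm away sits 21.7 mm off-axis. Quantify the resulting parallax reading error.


error = h * offset / d
= 3.1 * 21.7 / 217
= 0.3100

0.3100


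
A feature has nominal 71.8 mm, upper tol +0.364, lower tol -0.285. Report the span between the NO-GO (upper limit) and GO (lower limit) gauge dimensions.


GO = nominal - lower_tol (smallest hole = maximum material condition)
GO = 71.8 - 0.285 = 71.515
NO-GO = nominal + upper_tol (largest hole = least material condition)
NO-GO = 71.8 + 0.364 = 72.164
spread = NO-GO - GO = 72.164 - 71.515 = 0.6490

0.6490


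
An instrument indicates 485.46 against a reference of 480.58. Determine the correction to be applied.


Correction = standard - reading
= 480.58 - 485.46
= -4.8800

-4.8800


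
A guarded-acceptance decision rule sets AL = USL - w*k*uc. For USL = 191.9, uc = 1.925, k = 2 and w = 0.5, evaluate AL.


U = k * uc = 2 * 1.925 = 3.85
guard band g = w * U = 0.5 * 3.85 = 1.925
AL = USL - g = 191.9 - 1.925
AL = 189.9750

189.9750


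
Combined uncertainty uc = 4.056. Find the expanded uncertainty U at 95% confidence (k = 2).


U = k * uc
U = 2 * 4.056
U = 8.1120

8.1120


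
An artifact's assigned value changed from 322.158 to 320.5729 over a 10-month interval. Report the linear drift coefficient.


rate = (v2 - v1) / months
= (320.5729 - 322.158) / 10
= -1.5851 / 10
= -0.1585

-0.1585


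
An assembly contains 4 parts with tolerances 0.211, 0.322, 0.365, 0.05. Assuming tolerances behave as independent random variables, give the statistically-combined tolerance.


RSS = sqrt(0.211^2 + 0.322^2 + 0.365^2 + 0.05^2)
= sqrt(0.28393)
= 0.5329

0.5329


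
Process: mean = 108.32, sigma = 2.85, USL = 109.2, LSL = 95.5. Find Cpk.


Cpu = (USL - mean) / (3*sigma) = (109.2 - 108.32) / (3*2.85) = 0.1029
Cpl = (mean - LSL) / (3*sigma) = (108.32 - 95.5) / (3*2.85) = 1.4994
Cpk = min(Cpu, Cpl) = 0.1029

0.1029


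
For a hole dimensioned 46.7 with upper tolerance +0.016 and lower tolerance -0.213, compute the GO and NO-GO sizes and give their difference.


GO = nominal - lower_tol (smallest hole = maximum material condition)
GO = 46.7 - 0.213 = 46.487
NO-GO = nominal + upper_tol (largest hole = least material condition)
NO-GO = 46.7 + 0.016 = 46.716
spread = NO-GO - GO = 46.716 - 46.487 = 0.2290

0.2290


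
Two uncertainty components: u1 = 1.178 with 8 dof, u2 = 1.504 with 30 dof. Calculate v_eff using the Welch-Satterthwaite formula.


uc = sqrt(u1^2 + u2^2) = sqrt(1.178^2 + 1.504^2) = 1.9104188
v_eff = uc^4 / (u1^4/v1 + u2^4/v2)
= 1.9104188^4 / (1.178^4/8 + 1.504^4/30)
= 13.32031 / 0.41126557
v_eff = 32.3886

32.3886


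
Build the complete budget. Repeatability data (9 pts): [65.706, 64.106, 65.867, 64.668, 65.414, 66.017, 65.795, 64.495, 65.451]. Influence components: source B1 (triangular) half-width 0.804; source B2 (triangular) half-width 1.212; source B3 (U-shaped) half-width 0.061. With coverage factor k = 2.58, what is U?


mean = (65.706 + 64.106 + 65.867 + 64.668 + 65.414 + 66.017 + 65.795 + 64.495 + 65.451) / 9 = 65.27988889
s = sqrt(sum((x - mean)^2)/(n-1)) = 0.68471535
u_A = s / sqrt(n) = 0.68471535 / sqrt(9) = 0.22823845
u_B1 = 0.804 / sqrt(6) = 0.32823163
u_B2 = 1.212 / sqrt(6) = 0.49479693
u_B3 = 0.061 / sqrt(2) = 0.043133514
uc = sqrt(0.22823845^2 + 0.32823163^2 + 0.49479693^2 + 0.043133514^2) = 0.63758395
U = k * uc = 2.58 * 0.63758395
U = 1.6450

1.6450


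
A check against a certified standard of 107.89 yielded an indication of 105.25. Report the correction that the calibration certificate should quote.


Correction = standard - reading
= 107.89 - 105.25
= 2.6400

2.6400


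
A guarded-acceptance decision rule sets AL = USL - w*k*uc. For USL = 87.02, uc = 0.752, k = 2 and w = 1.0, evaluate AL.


U = k * uc = 2 * 0.752 = 1.504
guard band g = w * U = 1.0 * 1.504 = 1.504
AL = USL - g = 87.02 - 1.504
AL = 85.5160

85.5160


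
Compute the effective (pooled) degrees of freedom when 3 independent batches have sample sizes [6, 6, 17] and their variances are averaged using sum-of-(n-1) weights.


nu = sum_i (n_i - 1)
nu = ((6 - 1) + (6 - 1) + (17 - 1))
nu = 5 + 5 + 16
nu = 26

26


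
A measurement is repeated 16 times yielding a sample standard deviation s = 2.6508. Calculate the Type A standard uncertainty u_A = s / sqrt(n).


u_A = s / sqrt(n)
u_A = 2.6508 / sqrt(16)
u_A = 2.6508 / 4
u_A = 0.6627

0.6627


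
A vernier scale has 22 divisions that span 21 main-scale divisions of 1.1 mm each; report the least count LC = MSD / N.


LC = MSD / n_div
= 1.1 / 22
= 0.0500

0.0500


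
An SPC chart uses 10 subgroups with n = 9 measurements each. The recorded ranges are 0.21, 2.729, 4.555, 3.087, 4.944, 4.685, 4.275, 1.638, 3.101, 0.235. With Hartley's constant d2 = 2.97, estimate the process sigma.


R_bar = (0.21 + 2.729 + 4.555 + 3.087 + 4.944 + 4.685 + 4.275 + 1.638 + 3.101 + 0.235) / 10
R_bar = 29.459 / 10 = 2.9459
sigma_hat = R_bar / d2 = 2.9459 / 2.97 = 0.9919

0.9919


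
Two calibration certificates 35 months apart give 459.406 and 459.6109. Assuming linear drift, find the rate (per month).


rate = (v2 - v1) / months
= (459.6109 - 459.406) / 35
= 0.2049 / 35
= 0.0059

0.0059


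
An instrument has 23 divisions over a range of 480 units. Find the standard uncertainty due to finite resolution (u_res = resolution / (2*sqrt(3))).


resolution = range / divisions
resolution = 480 / 23 = 20.869565
u_res = resolution / (2*sqrt(3))
u_res = 20.869565 / 3.4641016
u_res = 6.0245

6.0245


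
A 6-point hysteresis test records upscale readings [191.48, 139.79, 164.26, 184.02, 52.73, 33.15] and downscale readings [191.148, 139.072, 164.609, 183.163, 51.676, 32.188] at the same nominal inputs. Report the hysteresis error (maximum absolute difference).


|191.48 - 191.148| = 0.3320
|139.79 - 139.072| = 0.7180
|164.26 - 164.609| = 0.3490
|184.02 - 183.163| = 0.8570
|52.73 - 51.676| = 1.0540
|33.15 - 32.188| = 0.9620
hysteresis = max(diffs) = 1.0540

1.0540


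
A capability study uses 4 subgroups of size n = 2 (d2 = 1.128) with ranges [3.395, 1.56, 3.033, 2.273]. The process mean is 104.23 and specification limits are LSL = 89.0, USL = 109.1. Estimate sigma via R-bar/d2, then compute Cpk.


R_bar = (3.395 + 1.56 + 3.033 + 2.273) / 4 = 2.56525
sigma = R_bar / d2 = 2.56525 / 1.128 = 2.2741578
Cp = (USL - LSL)/(6*sigma) = (109.1 - 89.0)/(6*2.2741578) = 1.4731
Cpu = (109.1 - 104.23)/(3*2.2741578) = 0.7138
Cpl = (104.23 - 89.0)/(3*2.2741578) = 2.2323
Cpk = min(Cpu, Cpl) = 0.7138

0.7138


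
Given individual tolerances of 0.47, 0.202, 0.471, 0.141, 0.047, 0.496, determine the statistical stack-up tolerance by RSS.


RSS = sqrt(0.47^2 + 0.202^2 + 0.471^2 + 0.141^2 + 0.047^2 + 0.496^2)
= sqrt(0.751651)
= 0.8670

0.8670


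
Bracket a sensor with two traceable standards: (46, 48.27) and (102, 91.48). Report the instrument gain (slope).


slope = (y2 - y1) / (x2 - x1)
= (91.48 - 48.27) / (102 - 46)
= 43.2100 / 56
= 0.7716

0.7716


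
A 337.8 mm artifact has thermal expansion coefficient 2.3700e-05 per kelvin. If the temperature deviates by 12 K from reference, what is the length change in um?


dL = L * alpha * dT
= 337.8 * 2.3700e-05 * 12
= 0.0960703 mm
dL_um = 0.0960703 * 1000 = 96.0703 um

96.0703


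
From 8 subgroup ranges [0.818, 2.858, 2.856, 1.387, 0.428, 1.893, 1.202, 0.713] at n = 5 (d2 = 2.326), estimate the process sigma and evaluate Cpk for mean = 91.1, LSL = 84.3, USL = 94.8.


R_bar = (0.818 + 2.858 + 2.856 + 1.387 + 0.428 + 1.893 + 1.202 + 0.713) / 8 = 1.519375
sigma = R_bar / d2 = 1.519375 / 2.326 = 0.65321367
Cp = (USL - LSL)/(6*sigma) = (94.8 - 84.3)/(6*0.65321367) = 2.6791
Cpu = (94.8 - 91.1)/(3*0.65321367) = 1.8881
Cpl = (91.1 - 84.3)/(3*0.65321367) = 3.4700
Cpk = min(Cpu, Cpl) = 1.8881

1.8881


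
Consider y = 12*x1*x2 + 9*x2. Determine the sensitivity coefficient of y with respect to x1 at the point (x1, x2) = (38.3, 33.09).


y = 12*x1*x2 + 9*x2
dy/dx1 = 12*x2
Evaluate at x2 = 33.09: c1 = 12 * 33.09
c1 = 397.0800

397.0800


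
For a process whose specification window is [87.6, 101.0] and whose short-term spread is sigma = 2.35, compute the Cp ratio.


Cp = (USL - LSL) / (6 * sigma)
= (101.0 - 87.6) / (6 * 2.35)
= 13.4000 / 14.1000
= 0.9504

0.9504


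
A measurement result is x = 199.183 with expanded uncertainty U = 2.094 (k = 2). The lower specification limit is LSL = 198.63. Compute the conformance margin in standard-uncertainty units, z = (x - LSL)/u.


u = U / k = 2.094 / 2 = 1.047
margin = |LSL - x| = |198.63 - 199.183| = 0.553
z = margin / u = 0.553 / 1.047
z = 0.5282

0.5282


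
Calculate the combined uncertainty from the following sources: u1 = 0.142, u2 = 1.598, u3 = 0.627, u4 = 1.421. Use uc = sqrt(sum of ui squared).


uc = sqrt(0.142^2 + 1.598^2 + 0.627^2 + 1.421^2)
uc = sqrt(4.986138)
uc = 2.2330

2.2330


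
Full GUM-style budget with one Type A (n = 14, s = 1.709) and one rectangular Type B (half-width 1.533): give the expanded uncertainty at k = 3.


u_A = s / sqrt(n) = 1.709 / sqrt(14) = 0.45674946
u_B = half_width / sqrt(3) = 1.533 / sqrt(3) = 0.88507796
uc = sqrt(u_A^2 + u_B^2) = sqrt(0.45674946^2 + 0.88507796^2) = 0.99598347
U = k * uc = 3 * 0.99598347
U = 2.9880

2.9880


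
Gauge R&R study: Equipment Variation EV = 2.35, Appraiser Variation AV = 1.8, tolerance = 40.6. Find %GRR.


GRR = sqrt(EV^2 + AV^2) = sqrt(2.35^2 + 1.8^2) = 2.960152
%GRR = GRR / tol * 100 = 2.960152 / 40.6 * 100
%GRR = 7.2910

7.2910


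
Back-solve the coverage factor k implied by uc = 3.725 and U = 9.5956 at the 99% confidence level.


k = U / uc
k = 9.5956 / 3.725
k = 2.576

2.576


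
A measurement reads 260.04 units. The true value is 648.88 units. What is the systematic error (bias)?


Systematic error = measured - true
= 260.04 - 648.88
= -388.8400

-388.8400


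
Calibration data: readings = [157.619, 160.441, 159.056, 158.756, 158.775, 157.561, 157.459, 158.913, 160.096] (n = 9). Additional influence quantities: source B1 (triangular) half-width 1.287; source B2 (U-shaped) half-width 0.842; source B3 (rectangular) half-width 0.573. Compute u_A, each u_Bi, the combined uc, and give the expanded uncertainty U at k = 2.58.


mean = (157.619 + 160.441 + 159.056 + 158.756 + 158.775 + 157.561 + 157.459 + 158.913 + 160.096) / 9 = 158.7417778
s = sqrt(sum((x - mean)^2)/(n-1)) = 1.0695219
u_A = s / sqrt(n) = 1.0695219 / sqrt(9) = 0.3565073
u_B1 = 1.287 / sqrt(6) = 0.52541555
u_B2 = 0.842 / sqrt(2) = 0.59538391
u_B3 = 0.573 / sqrt(3) = 0.3308217
uc = sqrt(0.3565073^2 + 0.52541555^2 + 0.59538391^2 + 0.3308217^2) = 0.93117343
U = k * uc = 2.58 * 0.93117343
U = 2.4024

2.4024


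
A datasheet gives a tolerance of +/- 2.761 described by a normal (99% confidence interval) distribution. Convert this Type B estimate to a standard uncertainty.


u_B = half_width / 2.576
u_B = 2.761 / 2.576
u_B = 1.0718

1.0718


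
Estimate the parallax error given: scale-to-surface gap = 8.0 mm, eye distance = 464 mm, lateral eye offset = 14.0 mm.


error = h * offset / d
= 8.0 * 14.0 / 464
= 0.2414

0.2414


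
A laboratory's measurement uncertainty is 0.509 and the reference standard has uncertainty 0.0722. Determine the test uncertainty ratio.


TUR = u_lab / u_ref
= 0.509 / 0.0722
= 7.0499

7.0499


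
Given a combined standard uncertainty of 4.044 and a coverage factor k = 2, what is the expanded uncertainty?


U = k * uc
U = 2 * 4.044
U = 8.0880

8.0880


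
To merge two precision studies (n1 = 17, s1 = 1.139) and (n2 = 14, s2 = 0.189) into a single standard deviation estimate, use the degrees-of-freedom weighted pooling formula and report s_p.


s_p = sqrt(((n1-1)*s1^2 + (n2-1)*s2^2) / (n1+n2-2))
numerator = (17-1)*1.139^2 + (14-1)*0.189^2 = 20.757136 + 0.464373 = 21.221509
denominator = 17 + 14 - 2 = 29
s_p^2 = 21.221509 / 29 = 0.73177617
s_p = sqrt(0.73177617) = 0.8554

0.8554


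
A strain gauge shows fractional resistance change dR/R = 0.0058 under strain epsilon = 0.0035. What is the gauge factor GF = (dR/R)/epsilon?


GF = (dR/R) / epsilon
= 0.0058 / 0.0035
= 1.6571

1.6571


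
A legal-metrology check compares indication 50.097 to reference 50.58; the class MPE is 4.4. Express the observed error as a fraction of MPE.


e = indication - reference = 50.097 - 50.58 = -0.4830
|e| = 0.4830
ratio = |e| / MPE = 0.4830 / 4.4
ratio = 0.1098

0.1098


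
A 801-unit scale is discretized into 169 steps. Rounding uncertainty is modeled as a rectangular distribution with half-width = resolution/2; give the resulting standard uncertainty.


resolution = range / divisions
resolution = 801 / 169 = 4.739645
u_res = resolution / (2*sqrt(3))
u_res = 4.739645 / 3.4641016
u_res = 1.3682

1.3682


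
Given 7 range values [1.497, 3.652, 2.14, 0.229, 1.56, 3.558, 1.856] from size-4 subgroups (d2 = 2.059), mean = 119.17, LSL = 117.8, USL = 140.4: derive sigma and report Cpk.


R_bar = (1.497 + 3.652 + 2.14 + 0.229 + 1.56 + 3.558 + 1.856) / 7 = 2.0702857
sigma = R_bar / d2 = 2.0702857 / 2.059 = 1.0054812
Cp = (USL - LSL)/(6*sigma) = (140.4 - 117.8)/(6*1.0054812) = 3.7461
Cpu = (140.4 - 119.17)/(3*1.0054812) = 7.0381
Cpl = (119.17 - 117.8)/(3*1.0054812) = 0.4542
Cpk = min(Cpu, Cpl) = 0.4542

0.4542


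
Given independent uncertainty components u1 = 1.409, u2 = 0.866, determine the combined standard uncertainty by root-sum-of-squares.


uc = sqrt(1.409^2 + 0.866^2)
uc = sqrt(2.735237)
uc = 1.6539

1.6539


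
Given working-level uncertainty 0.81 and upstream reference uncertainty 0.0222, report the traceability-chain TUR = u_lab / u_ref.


TUR = u_lab / u_ref
= 0.81 / 0.0222
= 36.4865

36.4865


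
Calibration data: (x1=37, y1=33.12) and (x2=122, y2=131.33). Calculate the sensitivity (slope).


slope = (y2 - y1) / (x2 - x1)
= (131.33 - 33.12) / (122 - 37)
= 98.2100 / 85
= 1.1554

1.1554


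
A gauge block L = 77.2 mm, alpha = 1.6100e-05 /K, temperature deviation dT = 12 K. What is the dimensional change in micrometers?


dL = L * alpha * dT
= 77.2 * 1.6100e-05 * 12
= 0.0149150 mm
dL_um = 0.0149150 * 1000 = 14.9150 um

14.9150


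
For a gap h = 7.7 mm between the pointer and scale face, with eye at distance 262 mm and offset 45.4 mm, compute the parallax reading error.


error = h * offset / d
= 7.7 * 45.4 / 262
= 1.3343

1.3343


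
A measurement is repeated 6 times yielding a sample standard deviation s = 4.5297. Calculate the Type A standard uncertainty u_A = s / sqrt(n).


u_A = s / sqrt(n)
u_A = 4.5297 / sqrt(6)
u_A = 4.5297 / 2.4494897
u_A = 1.8492

1.8492


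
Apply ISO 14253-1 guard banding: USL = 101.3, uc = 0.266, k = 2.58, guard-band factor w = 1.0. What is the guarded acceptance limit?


U = k * uc = 2.58 * 0.266 = 0.68628
guard band g = w * U = 1.0 * 0.68628 = 0.68628
AL = USL - g = 101.3 - 0.68628
AL = 100.6137

100.6137


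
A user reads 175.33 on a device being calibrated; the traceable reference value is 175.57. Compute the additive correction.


Correction = standard - reading
= 175.57 - 175.33
= 0.2400

0.2400


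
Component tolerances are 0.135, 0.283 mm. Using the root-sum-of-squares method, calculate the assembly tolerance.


RSS = sqrt(0.135^2 + 0.283^2)
= sqrt(0.098314)
= 0.3136

0.3136


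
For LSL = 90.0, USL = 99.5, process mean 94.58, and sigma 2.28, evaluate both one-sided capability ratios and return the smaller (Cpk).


Cpu = (USL - mean) / (3*sigma) = (99.5 - 94.58) / (3*2.28) = 0.7193
Cpl = (mean - LSL) / (3*sigma) = (94.58 - 90.0) / (3*2.28) = 0.6696
Cpk = min(Cpu, Cpl) = 0.6696

0.6696


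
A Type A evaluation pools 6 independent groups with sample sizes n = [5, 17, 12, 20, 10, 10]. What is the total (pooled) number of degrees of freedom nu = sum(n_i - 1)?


nu = sum_i (n_i - 1)
nu = ((5 - 1) + (17 - 1) + (12 - 1) + (20 - 1) + (10 - 1) + (10 - 1))
nu = 4 + 16 + 11 + 19 + 9 + 9
nu = 68

68


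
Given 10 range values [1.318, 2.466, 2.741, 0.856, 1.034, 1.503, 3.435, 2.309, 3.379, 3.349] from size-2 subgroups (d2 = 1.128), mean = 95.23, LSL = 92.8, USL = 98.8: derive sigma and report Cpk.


R_bar = (1.318 + 2.466 + 2.741 + 0.856 + 1.034 + 1.503 + 3.435 + 2.309 + 3.379 + 3.349) / 10 = 2.239
sigma = R_bar / d2 = 2.239 / 1.128 = 1.9849291
Cp = (USL - LSL)/(6*sigma) = (98.8 - 92.8)/(6*1.9849291) = 0.5038
Cpu = (98.8 - 95.23)/(3*1.9849291) = 0.5995
Cpl = (95.23 - 92.8)/(3*1.9849291) = 0.4081
Cpk = min(Cpu, Cpl) = 0.4081

0.4081


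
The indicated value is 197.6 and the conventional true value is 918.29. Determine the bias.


Systematic error = measured - true
= 197.6 - 918.29
= -720.6900

-720.6900


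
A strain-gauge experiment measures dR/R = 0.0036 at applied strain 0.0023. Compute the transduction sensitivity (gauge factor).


GF = (dR/R) / epsilon
= 0.0036 / 0.0023
= 1.5652

1.5652


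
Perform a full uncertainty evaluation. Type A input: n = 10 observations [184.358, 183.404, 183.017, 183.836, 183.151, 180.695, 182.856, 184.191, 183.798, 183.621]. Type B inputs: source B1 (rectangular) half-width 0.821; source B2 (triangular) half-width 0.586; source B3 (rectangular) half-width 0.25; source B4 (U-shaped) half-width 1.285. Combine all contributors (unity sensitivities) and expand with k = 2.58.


mean = (184.358 + 183.404 + 183.017 + 183.836 + 183.151 + 180.695 + 182.856 + 184.191 + 183.798 + 183.621) / 10 = 183.2927
s = sqrt(sum((x - mean)^2)/(n-1)) = 1.0353378
u_A = s / sqrt(n) = 1.0353378 / sqrt(10) = 0.32740256
u_B1 = 0.821 / sqrt(3) = 0.47400457
u_B2 = 0.586 / sqrt(6) = 0.2392335
u_B3 = 0.25 / sqrt(3) = 0.14433757
u_B4 = 1.285 / sqrt(2) = 0.90863221
uc = sqrt(0.32740256^2 + 0.47400457^2 + 0.2392335^2 + 0.14433757^2 + 0.90863221^2) = 1.1115535
U = k * uc = 2.58 * 1.1115535
U = 2.8678

2.8678


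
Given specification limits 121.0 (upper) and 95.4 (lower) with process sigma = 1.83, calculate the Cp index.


Cp = (USL - LSL) / (6 * sigma)
= (121.0 - 95.4) / (6 * 1.83)
= 25.6000 / 10.9800
= 2.3315

2.3315


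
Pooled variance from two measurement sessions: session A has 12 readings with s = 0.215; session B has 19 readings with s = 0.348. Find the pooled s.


s_p = sqrt(((n1-1)*s1^2 + (n2-1)*s2^2) / (n1+n2-2))
numerator = (12-1)*0.215^2 + (19-1)*0.348^2 = 0.508475 + 2.179872 = 2.688347
denominator = 12 + 19 - 2 = 29
s_p^2 = 2.688347 / 29 = 0.092701621
s_p = sqrt(0.092701621) = 0.3045

0.3045


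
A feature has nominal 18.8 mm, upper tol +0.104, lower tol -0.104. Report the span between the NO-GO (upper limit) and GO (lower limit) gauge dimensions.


GO = nominal - lower_tol (smallest hole = maximum material condition)
GO = 18.8 - 0.104 = 18.696
NO-GO = nominal + upper_tol (largest hole = least material condition)
NO-GO = 18.8 + 0.104 = 18.904
spread = NO-GO - GO = 18.904 - 18.696 = 0.2080

0.2080


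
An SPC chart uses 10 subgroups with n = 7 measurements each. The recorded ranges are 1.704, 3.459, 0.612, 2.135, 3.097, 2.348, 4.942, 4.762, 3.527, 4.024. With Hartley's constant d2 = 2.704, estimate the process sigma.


R_bar = (1.704 + 3.459 + 0.612 + 2.135 + 3.097 + 2.348 + 4.942 + 4.762 + 3.527 + 4.024) / 10
R_bar = 30.61 / 10 = 3.061
sigma_hat = R_bar / d2 = 3.061 / 2.704 = 1.1320

1.1320


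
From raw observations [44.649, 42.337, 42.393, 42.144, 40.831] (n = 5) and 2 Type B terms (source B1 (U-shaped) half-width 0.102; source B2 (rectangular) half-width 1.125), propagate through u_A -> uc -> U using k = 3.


mean = (44.649 + 42.337 + 42.393 + 42.144 + 40.831) / 5 = 42.4708
s = sqrt(sum((x - mean)^2)/(n-1)) = 1.3751593
u_A = s / sqrt(n) = 1.3751593 / sqrt(5) = 0.61498993
u_B1 = 0.102 / sqrt(2) = 0.072124892
u_B2 = 1.125 / sqrt(3) = 0.64951905
uc = sqrt(0.61498993^2 + 0.072124892^2 + 0.64951905^2) = 0.8973793
U = k * uc = 3 * 0.8973793
U = 2.6921

2.6921


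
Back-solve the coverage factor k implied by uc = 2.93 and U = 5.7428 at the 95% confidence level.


k = U / uc
k = 5.7428 / 2.93
k = 1.96

1.96


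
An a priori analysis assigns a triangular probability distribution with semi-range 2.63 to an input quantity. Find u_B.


u_B = half_width / sqrt(6)
u_B = 2.63 / 2.4494897
u_B = 1.0737

1.0737


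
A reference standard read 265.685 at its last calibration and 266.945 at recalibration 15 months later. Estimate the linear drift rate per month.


rate = (v2 - v1) / months
= (266.945 - 265.685) / 15
= 1.2600 / 15
= 0.0840

0.0840


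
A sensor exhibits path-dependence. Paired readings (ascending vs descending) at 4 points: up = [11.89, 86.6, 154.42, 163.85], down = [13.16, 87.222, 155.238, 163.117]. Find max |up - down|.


|11.89 - 13.16| = 1.2700
|86.6 - 87.222| = 0.6220
|154.42 - 155.238| = 0.8180
|163.85 - 163.117| = 0.7330
hysteresis = max(diffs) = 1.2700

1.2700


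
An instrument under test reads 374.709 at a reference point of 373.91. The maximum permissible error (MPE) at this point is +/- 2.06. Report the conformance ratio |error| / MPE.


e = indication - reference = 374.709 - 373.91 = 0.7990
|e| = 0.7990
ratio = |e| / MPE = 0.7990 / 2.06
ratio = 0.3879

0.3879


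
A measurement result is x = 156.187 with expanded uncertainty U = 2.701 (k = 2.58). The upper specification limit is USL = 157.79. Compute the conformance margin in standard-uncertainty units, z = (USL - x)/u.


u = U / k = 2.701 / 2.58 = 1.0468992
margin = |USL - x| = |157.79 - 156.187| = 1.603
z = margin / u = 1.603 / 1.0468992
z = 1.5312

1.5312


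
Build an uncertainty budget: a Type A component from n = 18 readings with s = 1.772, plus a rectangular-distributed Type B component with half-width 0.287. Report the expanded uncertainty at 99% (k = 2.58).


u_A = s / sqrt(n) = 1.772 / sqrt(18) = 0.41766441
u_B = half_width / sqrt(3) = 0.287 / sqrt(3) = 0.16569953
uc = sqrt(u_A^2 + u_B^2) = sqrt(0.41766441^2 + 0.16569953^2) = 0.44933272
U = k * uc = 2.58 * 0.44933272
U = 1.1593

1.1593


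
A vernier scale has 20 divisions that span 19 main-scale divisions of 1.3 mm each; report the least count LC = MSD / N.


LC = MSD / n_div
= 1.3 / 20
= 0.0650

0.0650


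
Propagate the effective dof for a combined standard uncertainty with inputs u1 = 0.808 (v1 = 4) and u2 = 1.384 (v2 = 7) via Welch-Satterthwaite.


uc = sqrt(u1^2 + u2^2) = sqrt(0.808^2 + 1.384^2) = 1.6025979
v_eff = uc^4 / (u1^4/v1 + u2^4/v2)
= 1.6025979^4 / (0.808^4/4 + 1.384^4/7)
= 6.5962678 / 0.63069666
v_eff = 10.4587

10.4587


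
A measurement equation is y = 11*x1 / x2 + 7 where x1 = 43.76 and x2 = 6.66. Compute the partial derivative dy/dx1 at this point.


y = 11*x1 / x2 + 7
dy/dx1 = 11/x2
Evaluate at x2 = 6.66: c1 = 11 / 6.66
c1 = 1.6517

1.6517


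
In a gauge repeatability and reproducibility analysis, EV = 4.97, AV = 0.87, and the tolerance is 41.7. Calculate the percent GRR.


GRR = sqrt(EV^2 + AV^2) = sqrt(4.97^2 + 0.87^2) = 5.0455723
%GRR = GRR / tol * 100 = 5.0455723 / 41.7 * 100
%GRR = 12.0997

12.0997


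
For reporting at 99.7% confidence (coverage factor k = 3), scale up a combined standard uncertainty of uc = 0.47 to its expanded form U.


U = k * uc
U = 3 * 0.47
U = 1.4100

1.4100


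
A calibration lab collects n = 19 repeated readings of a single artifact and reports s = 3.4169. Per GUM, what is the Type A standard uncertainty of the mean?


u_A = s / sqrt(n)
u_A = 3.4169 / sqrt(19)
u_A = 3.4169 / 4.3588989
u_A = 0.7839

0.7839


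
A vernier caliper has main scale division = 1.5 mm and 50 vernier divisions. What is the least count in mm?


LC = MSD / n_div
= 1.5 / 50
= 0.0300

0.0300


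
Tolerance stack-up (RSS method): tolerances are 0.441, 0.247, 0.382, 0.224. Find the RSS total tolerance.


RSS = sqrt(0.441^2 + 0.247^2 + 0.382^2 + 0.224^2)
= sqrt(0.45159)
= 0.6720

0.6720


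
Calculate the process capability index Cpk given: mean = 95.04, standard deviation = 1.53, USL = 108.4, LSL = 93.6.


Cpu = (USL - mean) / (3*sigma) = (108.4 - 95.04) / (3*1.53) = 2.9107
Cpl = (mean - LSL) / (3*sigma) = (95.04 - 93.6) / (3*1.53) = 0.3137
Cpk = min(Cpu, Cpl) = 0.3137

0.3137


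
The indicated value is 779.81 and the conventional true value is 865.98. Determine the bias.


Systematic error = measured - true
= 779.81 - 865.98
= -86.1700

-86.1700


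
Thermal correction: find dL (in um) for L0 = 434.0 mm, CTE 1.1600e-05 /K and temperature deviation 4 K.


dL = L * alpha * dT
= 434.0 * 1.1600e-05 * 4
= 0.0201376 mm
dL_um = 0.0201376 * 1000 = 20.1376 um

20.1376


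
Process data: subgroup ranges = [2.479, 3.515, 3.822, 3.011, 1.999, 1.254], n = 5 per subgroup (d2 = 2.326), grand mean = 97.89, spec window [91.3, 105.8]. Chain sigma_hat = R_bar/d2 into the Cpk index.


R_bar = (2.479 + 3.515 + 3.822 + 3.011 + 1.999 + 1.254) / 6 = 2.68
sigma = R_bar / d2 = 2.68 / 2.326 = 1.1521926
Cp = (USL - LSL)/(6*sigma) = (105.8 - 91.3)/(6*1.1521926) = 2.0975
Cpu = (105.8 - 97.89)/(3*1.1521926) = 2.2884
Cpl = (97.89 - 91.3)/(3*1.1521926) = 1.9065
Cpk = min(Cpu, Cpl) = 1.9065

1.9065


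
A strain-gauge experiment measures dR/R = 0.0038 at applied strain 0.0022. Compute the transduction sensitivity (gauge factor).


GF = (dR/R) / epsilon
= 0.0038 / 0.0022
= 1.7273

1.7273


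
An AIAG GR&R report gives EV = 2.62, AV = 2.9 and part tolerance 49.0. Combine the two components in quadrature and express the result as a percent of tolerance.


GRR = sqrt(EV^2 + AV^2) = sqrt(2.62^2 + 2.9^2) = 3.9082477
%GRR = GRR / tol * 100 = 3.9082477 / 49.0 * 100
%GRR = 7.9760

7.9760


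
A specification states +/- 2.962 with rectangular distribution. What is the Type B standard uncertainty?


u_B = half_width / sqrt(3)
u_B = 2.962 / 1.7320508
u_B = 1.7101

1.7101


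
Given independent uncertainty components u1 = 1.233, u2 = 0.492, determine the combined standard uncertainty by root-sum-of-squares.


uc = sqrt(1.233^2 + 0.492^2)
uc = sqrt(1.762353)
uc = 1.3275

1.3275


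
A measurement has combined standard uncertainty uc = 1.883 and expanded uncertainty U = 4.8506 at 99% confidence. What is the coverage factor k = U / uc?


k = U / uc
k = 4.8506 / 1.883
k = 2.576

2.576


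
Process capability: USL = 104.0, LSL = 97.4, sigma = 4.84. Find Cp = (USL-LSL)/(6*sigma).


Cp = (USL - LSL) / (6 * sigma)
= (104.0 - 97.4) / (6 * 4.84)
= 6.6000 / 29.0400
= 0.2273

0.2273


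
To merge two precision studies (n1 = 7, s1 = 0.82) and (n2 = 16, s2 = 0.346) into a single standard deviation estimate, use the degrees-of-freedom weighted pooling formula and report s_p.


s_p = sqrt(((n1-1)*s1^2 + (n2-1)*s2^2) / (n1+n2-2))
numerator = (7-1)*0.82^2 + (16-1)*0.346^2 = 4.0344 + 1.79574 = 5.83014
denominator = 7 + 16 - 2 = 21
s_p^2 = 5.83014 / 21 = 0.27762571
s_p = sqrt(0.27762571) = 0.5269

0.5269


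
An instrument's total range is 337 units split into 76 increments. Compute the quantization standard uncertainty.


resolution = range / divisions
resolution = 337 / 76 = 4.4342105
u_res = resolution / (2*sqrt(3))
u_res = 4.4342105 / 3.4641016
u_res = 1.2800

1.2800


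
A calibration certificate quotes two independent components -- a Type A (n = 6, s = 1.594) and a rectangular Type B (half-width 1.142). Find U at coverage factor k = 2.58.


u_A = s / sqrt(n) = 1.594 / sqrt(6) = 0.65074777
u_B = half_width / sqrt(3) = 1.142 / sqrt(3) = 0.65933401
uc = sqrt(u_A^2 + u_B^2) = sqrt(0.65074777^2 + 0.65933401^2) = 0.92638761
U = k * uc = 2.58 * 0.92638761
U = 2.3901

2.3901
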